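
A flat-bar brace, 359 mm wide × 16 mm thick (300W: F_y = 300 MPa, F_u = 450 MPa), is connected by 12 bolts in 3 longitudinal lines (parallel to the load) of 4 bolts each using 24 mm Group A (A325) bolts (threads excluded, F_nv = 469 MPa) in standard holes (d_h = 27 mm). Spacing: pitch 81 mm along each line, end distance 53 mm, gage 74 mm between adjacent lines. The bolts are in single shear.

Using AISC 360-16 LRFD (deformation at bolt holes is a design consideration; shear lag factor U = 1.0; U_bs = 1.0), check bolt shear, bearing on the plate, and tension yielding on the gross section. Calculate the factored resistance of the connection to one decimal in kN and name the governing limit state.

Bolt shear: A_b = π(24)²/4 = 452.39 mm². φR_n = 0.75 × 469 × 452.39 × 12 × 1 = 1909.5 kN.
Bearing (16 mm plate, F_u = 450 MPa): end bolts L_c = 53 − 27/2 = 39.5, R_n = min(1.2×39.5×16×450, 2.4×24×16×450) = 341.28 kN/bolt; interior L_c = 81 − 27 = 54, R_n = 414.72 kN/bolt. φR_n = 0.75 × (3×341.28 + 9×414.72) = 3567.2 kN.
Tension yield (gross): A_g = 359×16 = 5744 mm². φR_n = 0.90 × 300 × 5744 = 1550.9 kN.
Governing: min(1909.5, 3567.2, 1550.9) = 1550.9 kN → gross-section yield.

1550.9 kN (gross-section yield governs)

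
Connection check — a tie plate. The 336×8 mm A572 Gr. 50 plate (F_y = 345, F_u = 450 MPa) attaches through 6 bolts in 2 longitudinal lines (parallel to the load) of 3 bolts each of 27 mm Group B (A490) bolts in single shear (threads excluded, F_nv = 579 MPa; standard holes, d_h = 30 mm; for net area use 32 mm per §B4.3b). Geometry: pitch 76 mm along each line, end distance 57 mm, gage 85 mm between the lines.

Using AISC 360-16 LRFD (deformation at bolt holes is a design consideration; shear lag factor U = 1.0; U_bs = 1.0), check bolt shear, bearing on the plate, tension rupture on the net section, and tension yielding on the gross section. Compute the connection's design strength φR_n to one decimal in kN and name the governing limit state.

Bolt shear: A_b = π(27)²/4 = 572.56 mm². φR_n = 0.75 × 579 × 572.56 × 6 × 1 = 1491.8 kN.
Bearing (8 mm plate, F_u = 450 MPa): end bolts L_c = 57 − 30/2 = 42, R_n = min(1.2×42×8×450, 2.4×27×8×450) = 181.44 kN/bolt; interior L_c = 76 − 30 = 46, R_n = 198.72 kN/bolt. φR_n = 0.75 × (2×181.44 + 4×198.72) = 868.3 kN.
Tension rupture (net): A_n = (336 − 2×32)×8 = 2176 mm² (U = 1.0, A_e = A_n). φR_n = 0.75 × 450 × 2176 = 734.4 kN.
Tension yield (gross): A_g = 336×8 = 2688 mm². φR_n = 0.90 × 345 × 2688 = 834.6 kN.
Governing: min(1491.8, 868.3, 734.4, 834.6) = 734.4 kN → net-section rupture.

734.4 kN (net-section rupture governs)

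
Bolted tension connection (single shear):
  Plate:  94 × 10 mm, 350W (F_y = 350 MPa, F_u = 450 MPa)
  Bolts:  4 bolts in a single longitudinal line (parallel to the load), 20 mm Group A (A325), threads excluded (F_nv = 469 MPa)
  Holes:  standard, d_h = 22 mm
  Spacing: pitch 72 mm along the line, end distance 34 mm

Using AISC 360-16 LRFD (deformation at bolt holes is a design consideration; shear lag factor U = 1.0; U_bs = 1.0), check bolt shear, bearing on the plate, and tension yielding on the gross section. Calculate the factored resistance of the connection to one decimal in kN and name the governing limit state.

296.1 kN (gross-section yield governs)

Bolt shear: A_b = π(20)²/4 = 314.16 mm². φR_n = 0.75 × 469 × 314.16 × 4 × 1 = 442.0 kN.
Bearing (10 mm plate, F_u = 450 MPa): end bolts L_c = 34 − 22/2 = 23, R_n = min(1.2×23×10×450, 2.4×20×10×450) = 124.2 kN/bolt; interior L_c = 72 − 22 = 50, R_n = 216 kN/bolt. φR_n = 0.75 × (1×124.2 + 3×216) = 579.2 kN.
Tension yield (gross): A_g = 94×10 = 940 mm². φR_n = 0.90 × 350 × 940 = 296.1 kN.
Governing: min(442.0, 579.2, 296.1) = 296.1 kN → gross-section yield.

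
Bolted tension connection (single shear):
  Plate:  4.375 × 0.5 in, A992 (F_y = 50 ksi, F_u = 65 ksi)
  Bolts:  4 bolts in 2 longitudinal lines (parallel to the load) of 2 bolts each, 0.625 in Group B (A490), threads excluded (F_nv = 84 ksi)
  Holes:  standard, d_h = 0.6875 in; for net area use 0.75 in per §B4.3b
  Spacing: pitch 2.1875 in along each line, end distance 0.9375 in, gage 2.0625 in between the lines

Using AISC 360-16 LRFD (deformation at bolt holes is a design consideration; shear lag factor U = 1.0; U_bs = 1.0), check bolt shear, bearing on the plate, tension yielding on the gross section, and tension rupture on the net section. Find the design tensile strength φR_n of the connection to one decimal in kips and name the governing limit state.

Bolt shear: A_b = π(0.625)²/4 = 0.3068 in². φR_n = 0.75 × 84 × 0.3068 × 4 × 1 = 77.3 kips.
Bearing (0.5 in plate, F_u = 65 ksi): end bolts L_c = 0.9375 − 0.6875/2 = 0.59375, R_n = min(1.2×0.59375×0.5×65, 2.4×0.625×0.5×65) = 23.156 kips/bolt; interior L_c = 2.1875 − 0.6875 = 1.5, R_n = 48.75 kips/bolt. φR_n = 0.75 × (2×23.156 + 2×48.75) = 107.9 kips.
Tension yield (gross): A_g = 4.375×0.5 = 2.1875 in². φR_n = 0.90 × 50 × 2.1875 = 98.4 kips.
Tension rupture (net): A_n = (4.375 − 2×0.75)×0.5 = 1.4375 in² (U = 1.0, A_e = A_n). φR_n = 0.75 × 65 × 1.4375 = 70.1 kips.
Governing: min(77.3, 107.9, 98.4, 70.1) = 70.1 kips → net-section rupture.

70.1 kips (net-section rupture governs)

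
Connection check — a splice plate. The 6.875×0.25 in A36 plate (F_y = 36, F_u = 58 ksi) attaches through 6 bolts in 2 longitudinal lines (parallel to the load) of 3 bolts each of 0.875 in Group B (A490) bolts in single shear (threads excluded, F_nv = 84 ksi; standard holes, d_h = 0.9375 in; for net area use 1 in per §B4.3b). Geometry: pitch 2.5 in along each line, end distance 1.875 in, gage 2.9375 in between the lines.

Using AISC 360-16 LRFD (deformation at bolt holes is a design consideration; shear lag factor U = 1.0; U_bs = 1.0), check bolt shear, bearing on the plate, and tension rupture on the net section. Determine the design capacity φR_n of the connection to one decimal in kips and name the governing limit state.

Bolt shear: A_b = π(0.875)²/4 = 0.60132 in². φR_n = 0.75 × 84 × 0.60132 × 6 × 1 = 227.3 kips.
Bearing (0.25 in plate, F_u = 58 ksi): end bolts L_c = 1.875 − 0.9375/2 = 1.40625, R_n = min(1.2×1.40625×0.25×58, 2.4×0.875×0.25×58) = 24.469 kips/bolt; interior L_c = 2.5 − 0.9375 = 1.5625, R_n = 27.188 kips/bolt. φR_n = 0.75 × (2×24.469 + 4×27.188) = 118.3 kips.
Tension rupture (net): A_n = (6.875 − 2×1)×0.25 = 1.2188 in² (U = 1.0, A_e = A_n). φR_n = 0.75 × 58 × 1.2188 = 53.0 kips.
Governing: min(227.3, 118.3, 53.0) = 53.0 kips → net-section rupture.

53.0 kips (net-section rupture governs)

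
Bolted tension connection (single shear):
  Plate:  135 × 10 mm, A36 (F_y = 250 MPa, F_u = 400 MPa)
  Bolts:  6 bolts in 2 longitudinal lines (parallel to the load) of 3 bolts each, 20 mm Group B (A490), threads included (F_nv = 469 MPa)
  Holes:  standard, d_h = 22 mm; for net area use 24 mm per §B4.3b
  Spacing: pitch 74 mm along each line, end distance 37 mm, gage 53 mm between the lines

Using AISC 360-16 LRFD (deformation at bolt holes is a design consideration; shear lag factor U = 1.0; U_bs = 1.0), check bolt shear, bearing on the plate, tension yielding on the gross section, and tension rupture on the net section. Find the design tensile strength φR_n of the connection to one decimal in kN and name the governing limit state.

Bolt shear: A_b = π(20)²/4 = 314.16 mm². φR_n = 0.75 × 469 × 314.16 × 6 × 1 = 663.0 kN.
Bearing (10 mm plate, F_u = 400 MPa): end bolts L_c = 37 − 22/2 = 26, R_n = min(1.2×26×10×400, 2.4×20×10×400) = 124.8 kN/bolt; interior L_c = 74 − 22 = 52, R_n = 192 kN/bolt. φR_n = 0.75 × (2×124.8 + 4×192) = 763.2 kN.
Tension yield (gross): A_g = 135×10 = 1350 mm². φR_n = 0.90 × 250 × 1350 = 303.8 kN.
Tension rupture (net): A_n = (135 − 2×24)×10 = 870 mm² (U = 1.0, A_e = A_n). φR_n = 0.75 × 400 × 870 = 261.0 kN.
Governing: min(663.0, 763.2, 303.8, 261.0) = 261.0 kN → net-section rupture.

261.0 kN (net-section rupture governs)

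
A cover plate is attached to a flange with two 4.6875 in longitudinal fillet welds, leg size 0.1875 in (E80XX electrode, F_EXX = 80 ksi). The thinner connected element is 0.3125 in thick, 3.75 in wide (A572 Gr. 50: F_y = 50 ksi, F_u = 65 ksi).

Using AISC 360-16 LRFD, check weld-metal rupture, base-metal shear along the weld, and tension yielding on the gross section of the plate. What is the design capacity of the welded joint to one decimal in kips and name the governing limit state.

44.7 kips (weld metal governs)

Weld metal: throat = 0.707×0.1875 = 0.13256 in, L = 2×4.6875 = 9.375 in. φR_n = 0.75 × 0.6 × 80 × 0.13256 × 9.375 = 44.7 kips.
Base metal shear (0.3125 in plate): yield φR_n = 1.0×0.6×50×0.3125×9.375 = 87.9 kips; rupture φR_n = 0.75×0.6×65×0.3125×9.375 = 85.7 kips; take 85.7 kips (rupture).
Tension yield (gross): A_g = 3.75×0.3125 = 1.1719 in². φR_n = 0.90 × 50 × 1.1719 = 52.7 kips.
Governing: min(44.7, 85.7, 52.7) = 44.7 kips → weld metal.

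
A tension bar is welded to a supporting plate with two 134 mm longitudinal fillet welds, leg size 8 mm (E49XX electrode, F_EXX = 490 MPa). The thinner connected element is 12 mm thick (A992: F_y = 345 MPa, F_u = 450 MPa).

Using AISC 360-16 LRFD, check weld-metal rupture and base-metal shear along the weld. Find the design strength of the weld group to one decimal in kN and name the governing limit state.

Weld metal: throat = 0.707×8 = 5.656 mm, L = 2×134 = 268 mm. φR_n = 0.75 × 0.6 × 490 × 5.656 × 268 = 334.2 kN.
Base metal shear (12 mm plate): yield φR_n = 1.0×0.6×345×12×268 = 665.7 kN; rupture φR_n = 0.75×0.6×450×12×268 = 651.2 kN; take 651.2 kN (rupture).
Governing: min(334.2, 651.2) = 334.2 kN → weld metal.

334.2 kN (weld metal governs)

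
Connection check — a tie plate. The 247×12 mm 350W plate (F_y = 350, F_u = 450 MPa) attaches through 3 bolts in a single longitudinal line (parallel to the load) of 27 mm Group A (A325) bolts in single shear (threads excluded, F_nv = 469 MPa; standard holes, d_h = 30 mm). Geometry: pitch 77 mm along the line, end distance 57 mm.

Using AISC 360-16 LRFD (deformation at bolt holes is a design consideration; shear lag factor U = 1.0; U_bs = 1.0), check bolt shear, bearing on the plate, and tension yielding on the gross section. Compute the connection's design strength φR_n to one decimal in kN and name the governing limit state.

Bolt shear: A_b = π(27)²/4 = 572.56 mm². φR_n = 0.75 × 469 × 572.56 × 3 × 1 = 604.2 kN.
Bearing (12 mm plate, F_u = 450 MPa): end bolts L_c = 57 − 30/2 = 42, R_n = min(1.2×42×12×450, 2.4×27×12×450) = 272.16 kN/bolt; interior L_c = 77 − 30 = 47, R_n = 304.56 kN/bolt. φR_n = 0.75 × (1×272.16 + 2×304.56) = 661.0 kN.
Tension yield (gross): A_g = 247×12 = 2964 mm². φR_n = 0.90 × 350 × 2964 = 933.7 kN.
Governing: min(604.2, 661.0, 933.7) = 604.2 kN → bolt shear.

604.2 kN (bolt shear governs)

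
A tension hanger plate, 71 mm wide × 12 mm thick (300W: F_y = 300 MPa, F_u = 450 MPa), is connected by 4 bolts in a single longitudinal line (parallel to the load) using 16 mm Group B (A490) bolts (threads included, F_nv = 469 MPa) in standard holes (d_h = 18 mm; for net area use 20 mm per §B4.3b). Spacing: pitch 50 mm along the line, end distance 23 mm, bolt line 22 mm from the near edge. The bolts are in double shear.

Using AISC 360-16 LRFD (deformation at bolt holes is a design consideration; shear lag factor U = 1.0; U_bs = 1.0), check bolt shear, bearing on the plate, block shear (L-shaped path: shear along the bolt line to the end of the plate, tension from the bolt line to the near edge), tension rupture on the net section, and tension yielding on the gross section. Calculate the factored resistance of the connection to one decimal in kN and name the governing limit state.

Bolt shear: A_b = π(16)²/4 = 201.06 mm². φR_n = 0.75 × 469 × 201.06 × 4 × 2 = 565.8 kN.
Bearing (12 mm plate, F_u = 450 MPa): end bolts L_c = 23 − 18/2 = 14, R_n = min(1.2×14×12×450, 2.4×16×12×450) = 90.72 kN/bolt; interior L_c = 50 − 18 = 32, R_n = 207.36 kN/bolt. φR_n = 0.75 × (1×90.72 + 3×207.36) = 534.6 kN.
Block shear: shear path 1×[23+3×50] = 1×173 mm, A_gv = 2076, A_nv = 1×(173 − 3.5×20)×12 = 1236 mm²; tension to near edge: (22 − 0.5×20)×12 = 144 mm². R_n = min(0.6×450×1236, 0.6×300×2076) + 1.0×450×144 = min(333.72, 373.68) + 64.8 = 398.52 kN. φR_n = 0.75 × 398.52 = 298.9 kN.
Tension rupture (net): A_n = (71 − 1×20)×12 = 612 mm² (U = 1.0, A_e = A_n). φR_n = 0.75 × 450 × 612 = 206.6 kN.
Tension yield (gross): A_g = 71×12 = 852 mm². φR_n = 0.90 × 300 × 852 = 230.0 kN.
Governing: min(565.8, 534.6, 298.9, 206.6, 230.0) = 206.6 kN → net-section rupture.

206.6 kN (net-section rupture governs)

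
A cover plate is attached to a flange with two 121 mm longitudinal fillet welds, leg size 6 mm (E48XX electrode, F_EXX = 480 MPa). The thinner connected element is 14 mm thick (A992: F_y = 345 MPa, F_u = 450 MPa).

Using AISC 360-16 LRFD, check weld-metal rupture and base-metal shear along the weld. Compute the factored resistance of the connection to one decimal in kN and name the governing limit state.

Weld metal: throat = 0.707×6 = 4.242 mm, L = 2×121 = 242 mm. φR_n = 0.75 × 0.6 × 480 × 4.242 × 242 = 221.7 kN.
Base metal shear (14 mm plate): yield φR_n = 1.0×0.6×345×14×242 = 701.3 kN; rupture φR_n = 0.75×0.6×450×14×242 = 686.1 kN; take 686.1 kN (rupture).
Governing: min(221.7, 686.1) = 221.7 kN → weld metal.

221.7 kN (weld metal governs)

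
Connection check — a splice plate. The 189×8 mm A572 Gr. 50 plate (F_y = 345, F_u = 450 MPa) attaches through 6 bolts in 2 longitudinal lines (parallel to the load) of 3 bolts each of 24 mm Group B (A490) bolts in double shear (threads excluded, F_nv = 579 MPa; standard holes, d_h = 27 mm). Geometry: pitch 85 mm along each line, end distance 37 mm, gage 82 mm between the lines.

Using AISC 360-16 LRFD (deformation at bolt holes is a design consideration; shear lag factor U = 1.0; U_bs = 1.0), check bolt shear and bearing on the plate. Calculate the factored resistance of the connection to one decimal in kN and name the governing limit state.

774.4 kN (bearing governs)

Bolt shear: A_b = π(24)²/4 = 452.39 mm². φR_n = 0.75 × 579 × 452.39 × 6 × 2 = 2357.4 kN.
Bearing (8 mm plate, F_u = 450 MPa): end bolts L_c = 37 − 27/2 = 23.5, R_n = min(1.2×23.5×8×450, 2.4×24×8×450) = 101.52 kN/bolt; interior L_c = 85 − 27 = 58, R_n = 207.36 kN/bolt. φR_n = 0.75 × (2×101.52 + 4×207.36) = 774.4 kN.
Governing: min(2357.4, 774.4) = 774.4 kN → bearing.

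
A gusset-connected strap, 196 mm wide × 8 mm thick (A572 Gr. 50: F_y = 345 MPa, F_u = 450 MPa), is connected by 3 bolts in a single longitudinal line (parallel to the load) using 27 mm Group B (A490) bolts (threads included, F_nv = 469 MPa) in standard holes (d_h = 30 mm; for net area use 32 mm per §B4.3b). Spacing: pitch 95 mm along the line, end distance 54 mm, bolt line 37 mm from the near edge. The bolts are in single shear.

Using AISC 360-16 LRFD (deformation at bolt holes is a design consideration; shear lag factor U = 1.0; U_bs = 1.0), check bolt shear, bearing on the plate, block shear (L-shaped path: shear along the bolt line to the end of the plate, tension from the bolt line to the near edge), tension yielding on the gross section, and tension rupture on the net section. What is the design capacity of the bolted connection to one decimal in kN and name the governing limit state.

Bolt shear: A_b = π(27)²/4 = 572.56 mm². φR_n = 0.75 × 469 × 572.56 × 3 × 1 = 604.2 kN.
Bearing (8 mm plate, F_u = 450 MPa): end bolts L_c = 54 − 30/2 = 39, R_n = min(1.2×39×8×450, 2.4×27×8×450) = 168.48 kN/bolt; interior L_c = 95 − 30 = 65, R_n = 233.28 kN/bolt. φR_n = 0.75 × (1×168.48 + 2×233.28) = 476.3 kN.
Block shear: shear path 1×[54+2×95] = 1×244 mm, A_gv = 1952, A_nv = 1×(244 − 2.5×32)×8 = 1312 mm²; tension to near edge: (37 − 0.5×32)×8 = 168 mm². R_n = min(0.6×450×1312, 0.6×345×1952) + 1.0×450×168 = min(354.24, 404.06) + 75.6 = 429.84 kN. φR_n = 0.75 × 429.84 = 322.4 kN.
Tension yield (gross): A_g = 196×8 = 1568 mm². φR_n = 0.90 × 345 × 1568 = 486.9 kN.
Tension rupture (net): A_n = (196 − 1×32)×8 = 1312 mm² (U = 1.0, A_e = A_n). φR_n = 0.75 × 450 × 1312 = 442.8 kN.
Governing: min(604.2, 476.3, 322.4, 486.9, 442.8) = 322.4 kN → block shear.

322.4 kN (block shear governs)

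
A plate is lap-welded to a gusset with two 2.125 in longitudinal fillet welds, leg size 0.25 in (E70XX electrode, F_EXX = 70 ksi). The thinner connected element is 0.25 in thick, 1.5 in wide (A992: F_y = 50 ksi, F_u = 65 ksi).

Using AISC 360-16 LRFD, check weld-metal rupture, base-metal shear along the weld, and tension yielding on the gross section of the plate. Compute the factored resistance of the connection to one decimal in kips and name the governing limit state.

Weld metal: throat = 0.707×0.25 = 0.17675 in, L = 2×2.125 = 4.25 in. φR_n = 0.75 × 0.6 × 70 × 0.17675 × 4.25 = 23.7 kips.
Base metal shear (0.25 in plate): yield φR_n = 1.0×0.6×50×0.25×4.25 = 31.9 kips; rupture φR_n = 0.75×0.6×65×0.25×4.25 = 31.1 kips; take 31.1 kips (rupture).
Tension yield (gross): A_g = 1.5×0.25 = 0.375 in². φR_n = 0.90 × 50 × 0.375 = 16.9 kips.
Governing: min(23.7, 31.1, 16.9) = 16.9 kips → gross-section yield.

16.9 kips (gross-section yield governs)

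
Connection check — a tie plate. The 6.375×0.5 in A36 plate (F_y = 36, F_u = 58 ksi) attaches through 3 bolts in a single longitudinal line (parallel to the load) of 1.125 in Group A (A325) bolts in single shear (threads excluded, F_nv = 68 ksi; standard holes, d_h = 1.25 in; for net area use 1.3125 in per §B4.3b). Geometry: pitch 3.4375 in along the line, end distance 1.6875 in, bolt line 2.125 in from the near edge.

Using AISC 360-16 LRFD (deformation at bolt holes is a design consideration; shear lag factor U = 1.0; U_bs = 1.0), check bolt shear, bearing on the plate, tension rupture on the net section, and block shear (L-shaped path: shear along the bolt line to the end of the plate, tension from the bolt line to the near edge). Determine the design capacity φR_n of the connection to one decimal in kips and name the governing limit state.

100.9 kips (block shear governs)

Bolt shear: A_b = π(1.125)²/4 = 0.99402 in². φR_n = 0.75 × 68 × 0.99402 × 3 × 1 = 152.1 kips.
Bearing (0.5 in plate, F_u = 58 ksi): end bolts L_c = 1.6875 − 1.25/2 = 1.0625, R_n = min(1.2×1.0625×0.5×58, 2.4×1.125×0.5×58) = 36.975 kips/bolt; interior L_c = 3.4375 − 1.25 = 2.1875, R_n = 76.125 kips/bolt. φR_n = 0.75 × (1×36.975 + 2×76.125) = 141.9 kips.
Tension rupture (net): A_n = (6.375 − 1×1.3125)×0.5 = 2.5313 in² (U = 1.0, A_e = A_n). φR_n = 0.75 × 58 × 2.5313 = 110.1 kips.
Block shear: shear path 1×[1.6875+2×3.4375] = 1×8.5625 in, A_gv = 4.2813, A_nv = 1×(8.5625 − 2.5×1.3125)×0.5 = 2.6406 in²; tension to near edge: (2.125 − 0.5×1.3125)×0.5 = 0.73438 in². R_n = min(0.6×58×2.6406, 0.6×36×4.2813) + 1.0×58×0.73438 = min(91.893, 92.476) + 42.594 = 134.49 kips. φR_n = 0.75 × 134.49 = 100.9 kips.
Governing: min(152.1, 141.9, 110.1, 100.9) = 100.9 kips → block shear.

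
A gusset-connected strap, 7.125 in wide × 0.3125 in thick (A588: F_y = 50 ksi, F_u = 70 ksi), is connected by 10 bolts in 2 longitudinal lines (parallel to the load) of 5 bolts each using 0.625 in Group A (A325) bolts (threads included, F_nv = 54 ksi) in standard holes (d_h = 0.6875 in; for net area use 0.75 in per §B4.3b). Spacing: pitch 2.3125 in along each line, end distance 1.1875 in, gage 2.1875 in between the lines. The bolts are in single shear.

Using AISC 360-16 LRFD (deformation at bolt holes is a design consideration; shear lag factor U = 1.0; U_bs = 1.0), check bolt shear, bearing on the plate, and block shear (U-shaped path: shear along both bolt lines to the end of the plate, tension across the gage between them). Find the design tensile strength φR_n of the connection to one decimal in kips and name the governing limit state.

Bolt shear: A_b = π(0.625)²/4 = 0.3068 in². φR_n = 0.75 × 54 × 0.3068 × 10 × 1 = 124.3 kips.
Bearing (0.3125 in plate, F_u = 70 ksi): end bolts L_c = 1.1875 − 0.6875/2 = 0.84375, R_n = min(1.2×0.84375×0.3125×70, 2.4×0.625×0.3125×70) = 22.148 kips/bolt; interior L_c = 2.3125 − 0.6875 = 1.625, R_n = 32.813 kips/bolt. φR_n = 0.75 × (2×22.148 + 8×32.813) = 230.1 kips.
Block shear: shear path 2×[1.1875+4×2.3125] = 2×10.4375 in, A_gv = 6.5234, A_nv = 2×(10.4375 − 4.5×0.75)×0.3125 = 4.4141 in²; tension across gage: (2.1875 − 1×0.75)×0.3125 = 0.44922 in². R_n = min(0.6×70×4.4141, 0.6×50×6.5234) + 1.0×70×0.44922 = min(185.39, 195.7) + 31.445 = 216.84 kips. φR_n = 0.75 × 216.84 = 162.6 kips.
Governing: min(124.3, 230.1, 162.6) = 124.3 kips → bolt shear.

124.3 kips (bolt shear governs)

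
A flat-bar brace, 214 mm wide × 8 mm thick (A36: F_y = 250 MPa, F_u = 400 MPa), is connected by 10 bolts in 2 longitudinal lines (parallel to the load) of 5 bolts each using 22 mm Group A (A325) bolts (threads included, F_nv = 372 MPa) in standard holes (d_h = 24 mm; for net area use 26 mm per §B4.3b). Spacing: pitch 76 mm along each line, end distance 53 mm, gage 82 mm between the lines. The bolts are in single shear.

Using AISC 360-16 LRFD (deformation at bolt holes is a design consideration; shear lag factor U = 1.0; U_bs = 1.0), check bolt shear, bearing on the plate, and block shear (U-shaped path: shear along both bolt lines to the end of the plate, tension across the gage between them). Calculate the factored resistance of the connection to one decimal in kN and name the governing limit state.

Bolt shear: A_b = π(22)²/4 = 380.13 mm². φR_n = 0.75 × 372 × 380.13 × 10 × 1 = 1060.6 kN.
Bearing (8 mm plate, F_u = 400 MPa): end bolts L_c = 53 − 24/2 = 41, R_n = min(1.2×41×8×400, 2.4×22×8×400) = 157.44 kN/bolt; interior L_c = 76 − 24 = 52, R_n = 168.96 kN/bolt. φR_n = 0.75 × (2×157.44 + 8×168.96) = 1249.9 kN.
Block shear: shear path 2×[53+4×76] = 2×357 mm, A_gv = 5712, A_nv = 2×(357 − 4.5×26)×8 = 3840 mm²; tension across gage: (82 − 1×26)×8 = 448 mm². R_n = min(0.6×400×3840, 0.6×250×5712) + 1.0×400×448 = min(921.6, 856.8) + 179.2 = 1036 kN. φR_n = 0.75 × 1036 = 777.0 kN.
Governing: min(1060.6, 1249.9, 777.0) = 777.0 kN → block shear.

777.0 kN (block shear governs)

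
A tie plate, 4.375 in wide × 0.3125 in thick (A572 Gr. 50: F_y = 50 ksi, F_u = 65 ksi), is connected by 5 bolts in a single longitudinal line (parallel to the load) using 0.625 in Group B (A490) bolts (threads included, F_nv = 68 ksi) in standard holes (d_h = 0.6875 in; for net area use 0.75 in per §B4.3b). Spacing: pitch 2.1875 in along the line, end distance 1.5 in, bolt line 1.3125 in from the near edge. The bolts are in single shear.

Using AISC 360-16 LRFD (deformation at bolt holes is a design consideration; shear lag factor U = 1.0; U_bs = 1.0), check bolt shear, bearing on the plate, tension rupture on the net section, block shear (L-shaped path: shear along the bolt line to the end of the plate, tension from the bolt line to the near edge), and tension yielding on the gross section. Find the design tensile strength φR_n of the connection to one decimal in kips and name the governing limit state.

55.2 kips (net-section rupture governs)

Bolt shear: A_b = π(0.625)²/4 = 0.3068 in². φR_n = 0.75 × 68 × 0.3068 × 5 × 1 = 78.2 kips.
Bearing (0.3125 in plate, F_u = 65 ksi): end bolts L_c = 1.5 − 0.6875/2 = 1.15625, R_n = min(1.2×1.15625×0.3125×65, 2.4×0.625×0.3125×65) = 28.184 kips/bolt; interior L_c = 2.1875 − 0.6875 = 1.5, R_n = 30.469 kips/bolt. φR_n = 0.75 × (1×28.184 + 4×30.469) = 112.5 kips.
Tension rupture (net): A_n = (4.375 − 1×0.75)×0.3125 = 1.1328 in² (U = 1.0, A_e = A_n). φR_n = 0.75 × 65 × 1.1328 = 55.2 kips.
Block shear: shear path 1×[1.5+4×2.1875] = 1×10.25 in, A_gv = 3.2031, A_nv = 1×(10.25 − 4.5×0.75)×0.3125 = 2.1484 in²; tension to near edge: (1.3125 − 0.5×0.75)×0.3125 = 0.29297 in². R_n = min(0.6×65×2.1484, 0.6×50×3.2031) + 1.0×65×0.29297 = min(83.788, 96.093) + 19.043 = 102.83 kips. φR_n = 0.75 × 102.83 = 77.1 kips.
Tension yield (gross): A_g = 4.375×0.3125 = 1.3672 in². φR_n = 0.90 × 50 × 1.3672 = 61.5 kips.
Governing: min(78.2, 112.5, 55.2, 77.1, 61.5) = 55.2 kips → net-section rupture.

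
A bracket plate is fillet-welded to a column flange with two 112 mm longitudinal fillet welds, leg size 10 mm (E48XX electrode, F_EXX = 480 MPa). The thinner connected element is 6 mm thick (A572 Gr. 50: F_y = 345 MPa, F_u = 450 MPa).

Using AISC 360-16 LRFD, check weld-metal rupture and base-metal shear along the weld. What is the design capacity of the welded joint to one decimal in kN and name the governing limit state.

272.2 kN (base-metal shear governs)

Weld metal: throat = 0.707×10 = 7.07 mm, L = 2×112 = 224 mm. φR_n = 0.75 × 0.6 × 480 × 7.07 × 224 = 342.1 kN.
Base metal shear (6 mm plate): yield φR_n = 1.0×0.6×345×6×224 = 278.2 kN; rupture φR_n = 0.75×0.6×450×6×224 = 272.2 kN; take 272.2 kN (rupture).
Governing: min(342.1, 272.2) = 272.2 kN → base-metal shear.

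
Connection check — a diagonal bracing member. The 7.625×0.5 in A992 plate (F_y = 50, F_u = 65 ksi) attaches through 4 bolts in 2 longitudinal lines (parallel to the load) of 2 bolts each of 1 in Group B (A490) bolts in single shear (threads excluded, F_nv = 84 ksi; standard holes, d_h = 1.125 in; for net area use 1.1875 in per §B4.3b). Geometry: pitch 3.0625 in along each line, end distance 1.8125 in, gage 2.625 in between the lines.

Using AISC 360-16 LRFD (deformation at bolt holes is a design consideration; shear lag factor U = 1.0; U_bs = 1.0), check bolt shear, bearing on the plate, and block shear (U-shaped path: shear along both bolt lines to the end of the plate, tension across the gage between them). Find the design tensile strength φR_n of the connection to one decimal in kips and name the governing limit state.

125.5 kips (block shear governs)

Bolt shear: A_b = π(1)²/4 = 0.7854 in². φR_n = 0.75 × 84 × 0.7854 × 4 × 1 = 197.9 kips.
Bearing (0.5 in plate, F_u = 65 ksi): end bolts L_c = 1.8125 − 1.125/2 = 1.25, R_n = min(1.2×1.25×0.5×65, 2.4×1×0.5×65) = 48.75 kips/bolt; interior L_c = 3.0625 − 1.125 = 1.9375, R_n = 75.563 kips/bolt. φR_n = 0.75 × (2×48.75 + 2×75.563) = 186.5 kips.
Block shear: shear path 2×[1.8125+1×3.0625] = 2×4.875 in, A_gv = 4.875, A_nv = 2×(4.875 − 1.5×1.1875)×0.5 = 3.0938 in²; tension across gage: (2.625 − 1×1.1875)×0.5 = 0.71875 in². R_n = min(0.6×65×3.0938, 0.6×50×4.875) + 1.0×65×0.71875 = min(120.66, 146.25) + 46.719 = 167.38 kips. φR_n = 0.75 × 167.38 = 125.5 kips.
Governing: min(197.9, 186.5, 125.5) = 125.5 kips → block shear.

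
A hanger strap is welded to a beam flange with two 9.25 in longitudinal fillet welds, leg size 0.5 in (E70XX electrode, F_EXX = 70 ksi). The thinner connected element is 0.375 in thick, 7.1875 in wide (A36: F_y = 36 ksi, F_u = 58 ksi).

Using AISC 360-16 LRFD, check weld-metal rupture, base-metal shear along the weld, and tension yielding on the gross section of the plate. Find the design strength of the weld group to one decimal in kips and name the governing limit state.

87.3 kips (gross-section yield governs)

Weld metal: throat = 0.707×0.5 = 0.3535 in, L = 2×9.25 = 18.5 in. φR_n = 0.75 × 0.6 × 70 × 0.3535 × 18.5 = 206.0 kips.
Base metal shear (0.375 in plate): yield φR_n = 1.0×0.6×36×0.375×18.5 = 149.9 kips; rupture φR_n = 0.75×0.6×58×0.375×18.5 = 181.1 kips; take 149.9 kips (yield).
Tension yield (gross): A_g = 7.1875×0.375 = 2.6953 in². φR_n = 0.90 × 36 × 2.6953 = 87.3 kips.
Governing: min(206.0, 149.9, 87.3) = 87.3 kips → gross-section yield.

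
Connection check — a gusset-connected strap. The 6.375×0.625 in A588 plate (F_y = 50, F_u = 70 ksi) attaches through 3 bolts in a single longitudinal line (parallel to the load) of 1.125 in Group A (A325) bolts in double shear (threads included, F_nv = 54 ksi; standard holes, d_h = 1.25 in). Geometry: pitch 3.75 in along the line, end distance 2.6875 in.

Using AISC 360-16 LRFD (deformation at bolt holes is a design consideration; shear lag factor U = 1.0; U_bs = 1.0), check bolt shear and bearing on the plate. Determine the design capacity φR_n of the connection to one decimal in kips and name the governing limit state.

241.5 kips (bolt shear governs)

Bolt shear: A_b = π(1.125)²/4 = 0.99402 in². φR_n = 0.75 × 54 × 0.99402 × 3 × 2 = 241.5 kips.
Bearing (0.625 in plate, F_u = 70 ksi): end bolts L_c = 2.6875 − 1.25/2 = 2.0625, R_n = min(1.2×2.0625×0.625×70, 2.4×1.125×0.625×70) = 108.28 kips/bolt; interior L_c = 3.75 − 1.25 = 2.5, R_n = 118.13 kips/bolt. φR_n = 0.75 × (1×108.28 + 2×118.13) = 258.4 kips.
Governing: min(241.5, 258.4) = 241.5 kips → bolt shear.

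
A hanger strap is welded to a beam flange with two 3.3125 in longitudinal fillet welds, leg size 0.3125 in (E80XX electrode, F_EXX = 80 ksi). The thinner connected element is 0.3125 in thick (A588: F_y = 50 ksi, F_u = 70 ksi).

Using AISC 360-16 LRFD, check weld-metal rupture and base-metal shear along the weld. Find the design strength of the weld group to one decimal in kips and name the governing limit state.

52.7 kips (weld metal governs)

Weld metal: throat = 0.707×0.3125 = 0.22094 in, L = 2×3.3125 = 6.625 in. φR_n = 0.75 × 0.6 × 80 × 0.22094 × 6.625 = 52.7 kips.
Base metal shear (0.3125 in plate): yield φR_n = 1.0×0.6×50×0.3125×6.625 = 62.1 kips; rupture φR_n = 0.75×0.6×70×0.3125×6.625 = 65.2 kips; take 62.1 kips (yield).
Governing: min(52.7, 62.1) = 52.7 kips → weld metal.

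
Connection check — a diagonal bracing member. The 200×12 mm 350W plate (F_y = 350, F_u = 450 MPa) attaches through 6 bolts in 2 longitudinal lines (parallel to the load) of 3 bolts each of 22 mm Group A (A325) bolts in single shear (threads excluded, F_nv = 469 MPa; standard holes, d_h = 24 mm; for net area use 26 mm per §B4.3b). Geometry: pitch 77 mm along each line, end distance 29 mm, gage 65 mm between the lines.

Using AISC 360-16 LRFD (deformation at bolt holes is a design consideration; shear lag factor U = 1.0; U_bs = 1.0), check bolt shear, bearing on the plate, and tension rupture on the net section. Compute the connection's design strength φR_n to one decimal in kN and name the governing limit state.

599.4 kN (net-section rupture governs)

Bolt shear: A_b = π(22)²/4 = 380.13 mm². φR_n = 0.75 × 469 × 380.13 × 6 × 1 = 802.3 kN.
Bearing (12 mm plate, F_u = 450 MPa): end bolts L_c = 29 − 24/2 = 17, R_n = min(1.2×17×12×450, 2.4×22×12×450) = 110.16 kN/bolt; interior L_c = 77 − 24 = 53, R_n = 285.12 kN/bolt. φR_n = 0.75 × (2×110.16 + 4×285.12) = 1020.6 kN.
Tension rupture (net): A_n = (200 − 2×26)×12 = 1776 mm² (U = 1.0, A_e = A_n). φR_n = 0.75 × 450 × 1776 = 599.4 kN.
Governing: min(802.3, 1020.6, 599.4) = 599.4 kN → net-section rupture.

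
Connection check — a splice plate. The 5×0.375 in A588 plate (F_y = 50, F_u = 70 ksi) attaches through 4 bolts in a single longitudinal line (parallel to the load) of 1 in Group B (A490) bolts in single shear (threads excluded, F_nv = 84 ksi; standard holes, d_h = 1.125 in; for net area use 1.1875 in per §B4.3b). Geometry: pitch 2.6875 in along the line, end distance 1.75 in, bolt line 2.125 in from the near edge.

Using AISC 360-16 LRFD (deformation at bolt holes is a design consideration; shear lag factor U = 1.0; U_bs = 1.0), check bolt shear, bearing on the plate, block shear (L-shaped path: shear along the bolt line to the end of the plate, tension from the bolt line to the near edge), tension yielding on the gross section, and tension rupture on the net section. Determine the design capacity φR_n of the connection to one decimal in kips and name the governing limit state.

Bolt shear: A_b = π(1)²/4 = 0.7854 in². φR_n = 0.75 × 84 × 0.7854 × 4 × 1 = 197.9 kips.
Bearing (0.375 in plate, F_u = 70 ksi): end bolts L_c = 1.75 − 1.125/2 = 1.1875, R_n = min(1.2×1.1875×0.375×70, 2.4×1×0.375×70) = 37.406 kips/bolt; interior L_c = 2.6875 − 1.125 = 1.5625, R_n = 49.219 kips/bolt. φR_n = 0.75 × (1×37.406 + 3×49.219) = 138.8 kips.
Block shear: shear path 1×[1.75+3×2.6875] = 1×9.8125 in, A_gv = 3.6797, A_nv = 1×(9.8125 − 3.5×1.1875)×0.375 = 2.1211 in²; tension to near edge: (2.125 − 0.5×1.1875)×0.375 = 0.57422 in². R_n = min(0.6×70×2.1211, 0.6×50×3.6797) + 1.0×70×0.57422 = min(89.086, 110.39) + 40.195 = 129.28 kips. φR_n = 0.75 × 129.28 = 97.0 kips.
Tension yield (gross): A_g = 5×0.375 = 1.875 in². φR_n = 0.90 × 50 × 1.875 = 84.4 kips.
Tension rupture (net): A_n = (5 − 1×1.1875)×0.375 = 1.4297 in² (U = 1.0, A_e = A_n). φR_n = 0.75 × 70 × 1.4297 = 75.1 kips.
Governing: min(197.9, 138.8, 97.0, 84.4, 75.1) = 75.1 kips → net-section rupture.

75.1 kips (net-section rupture governs)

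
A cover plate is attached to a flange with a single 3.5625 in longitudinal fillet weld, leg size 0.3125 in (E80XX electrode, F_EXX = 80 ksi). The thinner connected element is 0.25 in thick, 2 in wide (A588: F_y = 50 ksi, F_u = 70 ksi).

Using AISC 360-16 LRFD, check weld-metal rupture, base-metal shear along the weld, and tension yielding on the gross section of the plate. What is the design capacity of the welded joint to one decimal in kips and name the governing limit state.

Weld metal: throat = 0.707×0.3125 = 0.22094 in, L = 3.5625 in. φR_n = 0.75 × 0.6 × 80 × 0.22094 × 3.5625 = 28.3 kips.
Base metal shear (0.25 in plate): yield φR_n = 1.0×0.6×50×0.25×3.5625 = 26.7 kips; rupture φR_n = 0.75×0.6×70×0.25×3.5625 = 28.1 kips; take 26.7 kips (yield).
Tension yield (gross): A_g = 2×0.25 = 0.5 in². φR_n = 0.90 × 50 × 0.5 = 22.5 kips.
Governing: min(28.3, 26.7, 22.5) = 22.5 kips → gross-section yield.

22.5 kips (gross-section yield governs)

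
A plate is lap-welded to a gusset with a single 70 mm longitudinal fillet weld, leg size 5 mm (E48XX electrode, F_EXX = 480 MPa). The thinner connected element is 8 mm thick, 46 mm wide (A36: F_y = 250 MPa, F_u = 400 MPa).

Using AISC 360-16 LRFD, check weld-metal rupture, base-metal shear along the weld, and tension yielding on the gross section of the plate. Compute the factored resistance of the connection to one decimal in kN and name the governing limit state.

Weld metal: throat = 0.707×5 = 3.535 mm, L = 70 mm. φR_n = 0.75 × 0.6 × 480 × 3.535 × 70 = 53.4 kN.
Base metal shear (8 mm plate): yield φR_n = 1.0×0.6×250×8×70 = 84.0 kN; rupture φR_n = 0.75×0.6×400×8×70 = 100.8 kN; take 84.0 kN (yield).
Tension yield (gross): A_g = 46×8 = 368 mm². φR_n = 0.90 × 250 × 368 = 82.8 kN.
Governing: min(53.4, 84.0, 82.8) = 53.4 kN → weld metal.

53.4 kN (weld metal governs)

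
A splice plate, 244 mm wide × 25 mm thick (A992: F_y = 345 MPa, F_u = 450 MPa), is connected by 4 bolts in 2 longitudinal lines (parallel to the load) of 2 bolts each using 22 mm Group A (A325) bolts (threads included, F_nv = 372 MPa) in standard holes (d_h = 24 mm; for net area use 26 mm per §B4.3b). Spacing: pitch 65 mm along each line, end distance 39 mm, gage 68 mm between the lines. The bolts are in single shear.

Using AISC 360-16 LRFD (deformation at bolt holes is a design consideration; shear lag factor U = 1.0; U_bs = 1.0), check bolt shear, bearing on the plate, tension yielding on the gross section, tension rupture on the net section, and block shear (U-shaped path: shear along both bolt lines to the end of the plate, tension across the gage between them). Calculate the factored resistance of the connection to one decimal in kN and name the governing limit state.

Bolt shear: A_b = π(22)²/4 = 380.13 mm². φR_n = 0.75 × 372 × 380.13 × 4 × 1 = 424.2 kN.
Bearing (25 mm plate, F_u = 450 MPa): end bolts L_c = 39 − 24/2 = 27, R_n = min(1.2×27×25×450, 2.4×22×25×450) = 364.5 kN/bolt; interior L_c = 65 − 24 = 41, R_n = 553.5 kN/bolt. φR_n = 0.75 × (2×364.5 + 2×553.5) = 1377.0 kN.
Tension yield (gross): A_g = 244×25 = 6100 mm². φR_n = 0.90 × 345 × 6100 = 1894.1 kN.
Tension rupture (net): A_n = (244 − 2×26)×25 = 4800 mm² (U = 1.0, A_e = A_n). φR_n = 0.75 × 450 × 4800 = 1620.0 kN.
Block shear: shear path 2×[39+1×65] = 2×104 mm, A_gv = 5200, A_nv = 2×(104 − 1.5×26)×25 = 3250 mm²; tension across gage: (68 − 1×26)×25 = 1050 mm². R_n = min(0.6×450×3250, 0.6×345×5200) + 1.0×450×1050 = min(877.5, 1076.4) + 472.5 = 1350 kN. φR_n = 0.75 × 1350 = 1012.5 kN.
Governing: min(424.2, 1377.0, 1894.1, 1620.0, 1012.5) = 424.2 kN → bolt shear.

424.2 kN (bolt shear governs)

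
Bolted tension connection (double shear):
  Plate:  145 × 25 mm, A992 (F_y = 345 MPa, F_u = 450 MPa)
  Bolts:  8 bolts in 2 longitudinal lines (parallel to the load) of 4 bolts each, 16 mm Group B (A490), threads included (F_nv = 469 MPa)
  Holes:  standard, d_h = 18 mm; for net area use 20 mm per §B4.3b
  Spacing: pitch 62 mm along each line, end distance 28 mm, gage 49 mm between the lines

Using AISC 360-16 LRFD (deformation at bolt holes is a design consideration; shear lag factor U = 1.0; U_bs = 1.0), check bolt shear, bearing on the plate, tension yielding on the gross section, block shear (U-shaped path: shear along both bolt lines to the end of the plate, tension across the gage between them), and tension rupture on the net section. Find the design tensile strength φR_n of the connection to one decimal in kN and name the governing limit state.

Bolt shear: A_b = π(16)²/4 = 201.06 mm². φR_n = 0.75 × 469 × 201.06 × 8 × 2 = 1131.6 kN.
Bearing (25 mm plate, F_u = 450 MPa): end bolts L_c = 28 − 18/2 = 19, R_n = min(1.2×19×25×450, 2.4×16×25×450) = 256.5 kN/bolt; interior L_c = 62 − 18 = 44, R_n = 432 kN/bolt. φR_n = 0.75 × (2×256.5 + 6×432) = 2328.8 kN.
Tension yield (gross): A_g = 145×25 = 3625 mm². φR_n = 0.90 × 345 × 3625 = 1125.6 kN.
Block shear: shear path 2×[28+3×62] = 2×214 mm, A_gv = 10700, A_nv = 2×(214 − 3.5×20)×25 = 7200 mm²; tension across gage: (49 − 1×20)×25 = 725 mm². R_n = min(0.6×450×7200, 0.6×345×10700) + 1.0×450×725 = min(1944, 2214.9) + 326.25 = 2270.3 kN. φR_n = 0.75 × 2270.3 = 1702.7 kN.
Tension rupture (net): A_n = (145 − 2×20)×25 = 2625 mm² (U = 1.0, A_e = A_n). φR_n = 0.75 × 450 × 2625 = 885.9 kN.
Governing: min(1131.6, 2328.8, 1125.6, 1702.7, 885.9) = 885.9 kN → net-section rupture.

885.9 kN (net-section rupture governs)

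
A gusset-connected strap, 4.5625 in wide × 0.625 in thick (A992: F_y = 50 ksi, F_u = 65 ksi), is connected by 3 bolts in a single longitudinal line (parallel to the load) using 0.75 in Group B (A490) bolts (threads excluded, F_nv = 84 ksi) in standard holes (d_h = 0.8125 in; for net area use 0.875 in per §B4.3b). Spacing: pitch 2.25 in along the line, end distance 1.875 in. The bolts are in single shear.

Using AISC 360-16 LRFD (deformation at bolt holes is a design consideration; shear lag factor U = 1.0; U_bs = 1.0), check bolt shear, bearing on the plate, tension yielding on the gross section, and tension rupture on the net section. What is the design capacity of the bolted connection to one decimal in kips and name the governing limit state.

Bolt shear: A_b = π(0.75)²/4 = 0.44179 in². φR_n = 0.75 × 84 × 0.44179 × 3 × 1 = 83.5 kips.
Bearing (0.625 in plate, F_u = 65 ksi): end bolts L_c = 1.875 − 0.8125/2 = 1.46875, R_n = min(1.2×1.46875×0.625×65, 2.4×0.75×0.625×65) = 71.602 kips/bolt; interior L_c = 2.25 − 0.8125 = 1.4375, R_n = 70.078 kips/bolt. φR_n = 0.75 × (1×71.602 + 2×70.078) = 158.8 kips.
Tension yield (gross): A_g = 4.5625×0.625 = 2.8516 in². φR_n = 0.90 × 50 × 2.8516 = 128.3 kips.
Tension rupture (net): A_n = (4.5625 − 1×0.875)×0.625 = 2.3047 in² (U = 1.0, A_e = A_n). φR_n = 0.75 × 65 × 2.3047 = 112.4 kips.
Governing: min(83.5, 158.8, 128.3, 112.4) = 83.5 kips → bolt shear.

83.5 kips (bolt shear governs)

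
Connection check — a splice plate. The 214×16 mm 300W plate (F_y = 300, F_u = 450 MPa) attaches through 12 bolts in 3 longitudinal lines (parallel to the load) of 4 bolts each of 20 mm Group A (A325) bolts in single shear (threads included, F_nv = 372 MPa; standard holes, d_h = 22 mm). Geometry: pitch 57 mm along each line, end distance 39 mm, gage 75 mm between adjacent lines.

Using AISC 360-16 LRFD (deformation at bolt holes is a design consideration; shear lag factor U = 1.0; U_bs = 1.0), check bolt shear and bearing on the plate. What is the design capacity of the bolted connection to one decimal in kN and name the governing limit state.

1051.8 kN (bolt shear governs)

Bolt shear: A_b = π(20)²/4 = 314.16 mm². φR_n = 0.75 × 372 × 314.16 × 12 × 1 = 1051.8 kN.
Bearing (16 mm plate, F_u = 450 MPa): end bolts L_c = 39 − 22/2 = 28, R_n = min(1.2×28×16×450, 2.4×20×16×450) = 241.92 kN/bolt; interior L_c = 57 − 22 = 35, R_n = 302.4 kN/bolt. φR_n = 0.75 × (3×241.92 + 9×302.4) = 2585.5 kN.
Governing: min(1051.8, 2585.5) = 1051.8 kN → bolt shear.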